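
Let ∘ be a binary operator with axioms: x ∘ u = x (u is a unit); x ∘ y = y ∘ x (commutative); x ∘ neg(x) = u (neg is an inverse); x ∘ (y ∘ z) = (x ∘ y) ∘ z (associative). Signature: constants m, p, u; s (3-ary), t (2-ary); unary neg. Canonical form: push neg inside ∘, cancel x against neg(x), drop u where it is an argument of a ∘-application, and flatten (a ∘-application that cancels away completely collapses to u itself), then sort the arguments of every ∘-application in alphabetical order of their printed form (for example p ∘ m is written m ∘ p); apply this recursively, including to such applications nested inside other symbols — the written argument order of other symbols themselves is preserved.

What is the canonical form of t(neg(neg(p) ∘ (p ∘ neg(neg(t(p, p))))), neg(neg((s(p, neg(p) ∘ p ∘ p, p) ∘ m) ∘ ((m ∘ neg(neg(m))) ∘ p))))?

Work inside:  (s(p, neg(p) ∘ p ∘ p, p) ∘ m) ∘ ((m ∘ neg(neg(m))) ∘ p)
Push neg inside:  distribute neg over ∘ and collapse double neg
Combine occurrences:  s(p, p, p) ∘ m ∘ m ∘ m ∘ p
Sort:  m ∘ m ∘ m ∘ p ∘ s(p, p, p)
Reassemble:  t(neg(t(p, p)), m ∘ m ∘ m ∘ p ∘ s(p, p, p))

Answer: t(neg(t(p, p)), m ∘ m ∘ m ∘ p ∘ s(p, p, p))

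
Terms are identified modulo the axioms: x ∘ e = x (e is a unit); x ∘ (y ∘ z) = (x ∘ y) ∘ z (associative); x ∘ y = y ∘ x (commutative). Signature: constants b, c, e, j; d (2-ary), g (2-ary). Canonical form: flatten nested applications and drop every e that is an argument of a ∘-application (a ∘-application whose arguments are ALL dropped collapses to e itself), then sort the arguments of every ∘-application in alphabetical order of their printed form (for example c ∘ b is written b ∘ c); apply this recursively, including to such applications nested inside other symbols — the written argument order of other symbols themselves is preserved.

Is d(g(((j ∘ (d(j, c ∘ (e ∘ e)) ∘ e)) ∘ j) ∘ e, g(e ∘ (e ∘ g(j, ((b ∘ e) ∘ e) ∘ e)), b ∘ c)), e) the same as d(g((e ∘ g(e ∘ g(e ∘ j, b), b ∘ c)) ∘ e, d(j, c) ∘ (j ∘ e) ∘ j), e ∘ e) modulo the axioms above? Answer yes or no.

Answer: no — d(g(d(j, c) ∘ j ∘ j, g(g(j, b), b ∘ c)), e) vs d(g(g(g(j, b), b ∘ c), d(j, c) ∘ j ∘ j), e)

Derivation:
Left:  d(g(((j ∘ (d(j, c ∘ (e ∘ e)) ∘ e)) ∘ j) ∘ e, g(e ∘ (e ∘ g(j, ((b ∘ e) ∘ e) ∘ e)), b ∘ c)), e)
  Focus inside:  ((j ∘ (d(j, c ∘ (e ∘ e)) ∘ e)) ∘ j) ∘ e
  Merge nested applications:  j ∘ d(j, c ∘ (e ∘ e)) ∘ e ∘ j ∘ e
  Canonicalize subterm:  d(j, c ∘ (e ∘ e))  →  d(j, c)
  Units out:  drop e (×2)
  Order the arguments:  d(j, c) ∘ j ∘ j
  Put back:  d(g(d(j, c) ∘ j ∘ j, g(g(j, b), b ∘ c)), e)
Right:  d(g((e ∘ g(e ∘ g(e ∘ j, b), b ∘ c)) ∘ e, d(j, c) ∘ (j ∘ e) ∘ j), e ∘ e)
  Focus inside:  (e ∘ g(e ∘ g(e ∘ j, b), b ∘ c)) ∘ e
  Un-nest:  e ∘ g(e ∘ g(e ∘ j, b), b ∘ c) ∘ e
  Simplify inside:  g(e ∘ g(e ∘ j, b), b ∘ c)  →  g(g(j, b), b ∘ c)
  Drop the unit:  drop e (×2)
  Order the arguments:  g(g(j, b), b ∘ c)
  Rebuild:  d(g(g(g(j, b), b ∘ c), d(j, c) ∘ j ∘ j), e)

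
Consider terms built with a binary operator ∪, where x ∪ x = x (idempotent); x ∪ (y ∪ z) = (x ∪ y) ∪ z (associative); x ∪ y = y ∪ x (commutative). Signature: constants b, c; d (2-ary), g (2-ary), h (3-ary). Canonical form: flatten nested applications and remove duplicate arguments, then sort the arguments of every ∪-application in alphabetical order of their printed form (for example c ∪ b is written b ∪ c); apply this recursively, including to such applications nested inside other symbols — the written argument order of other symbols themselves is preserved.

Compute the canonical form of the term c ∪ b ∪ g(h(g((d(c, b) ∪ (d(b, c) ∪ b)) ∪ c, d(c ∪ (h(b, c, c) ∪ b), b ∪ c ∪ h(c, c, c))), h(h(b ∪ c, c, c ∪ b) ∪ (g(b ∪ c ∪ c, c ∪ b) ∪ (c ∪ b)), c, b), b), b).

Inside:  g(h(g((d(c, b) ∪ (d(b, c) ∪ b)) ∪ c, d(c ∪ (h(b, c, c) ∪ b), b ∪ c ∪ h(c, c, c))), h(h(b ∪ c, c, c ∪ b) ∪ (g(b ∪ c ∪ c, c ∪ b) ∪ (c ∪ b)), c, b), b), b)  →  g(h(g(b ∪ c ∪ d(b, c) ∪ d(c, b), d(b ∪ c ∪ h(b, c, c), b ∪ c ∪ h(c, c, c))), h(b ∪ c ∪ g(b ∪ c, b ∪ c) ∪ h(b ∪ c, c, b ∪ c), c, b), b), b)
Sort arguments:  b ∪ c ∪ g(h(g(b ∪ c ∪ d(b, c) ∪ d(c, b), d(b ∪ c ∪ h(b, c, c), b ∪ c ∪ h(c, c, c))), h(b ∪ c ∪ g(b ∪ c, b ∪ c) ∪ h(b ∪ c, c, b ∪ c), c, b), b), b)

Answer: b ∪ c ∪ g(h(g(b ∪ c ∪ d(b, c) ∪ d(c, b), d(b ∪ c ∪ h(b, c, c), b ∪ c ∪ h(c, c, c))), h(b ∪ c ∪ g(b ∪ c, b ∪ c) ∪ h(b ∪ c, c, b ∪ c), c, b), b), b)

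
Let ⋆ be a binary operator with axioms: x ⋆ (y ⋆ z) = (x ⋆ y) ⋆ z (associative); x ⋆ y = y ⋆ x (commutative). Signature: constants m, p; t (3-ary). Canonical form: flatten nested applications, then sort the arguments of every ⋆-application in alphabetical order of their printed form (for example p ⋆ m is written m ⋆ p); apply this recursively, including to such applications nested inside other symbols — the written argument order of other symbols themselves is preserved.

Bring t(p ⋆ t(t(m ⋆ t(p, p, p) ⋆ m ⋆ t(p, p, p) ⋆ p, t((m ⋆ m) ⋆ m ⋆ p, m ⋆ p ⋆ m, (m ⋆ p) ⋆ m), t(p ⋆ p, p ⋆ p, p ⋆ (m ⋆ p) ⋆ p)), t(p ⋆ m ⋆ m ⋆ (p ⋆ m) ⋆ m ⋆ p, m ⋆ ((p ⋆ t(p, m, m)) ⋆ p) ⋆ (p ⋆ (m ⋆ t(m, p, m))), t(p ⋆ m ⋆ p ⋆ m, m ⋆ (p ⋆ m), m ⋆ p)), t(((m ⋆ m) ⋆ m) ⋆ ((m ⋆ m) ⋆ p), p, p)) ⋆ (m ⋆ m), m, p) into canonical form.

Answer: t(m ⋆ m ⋆ p ⋆ t(t(m ⋆ m ⋆ p ⋆ t(p, p, p) ⋆ t(p, p, p), t(m ⋆ m ⋆ m ⋆ p, m ⋆ m ⋆ p, m ⋆ m ⋆ p), t(p ⋆ p, p ⋆ p, m ⋆ p ⋆ p ⋆ p)), t(m ⋆ m ⋆ m ⋆ m ⋆ p ⋆ p ⋆ p, m ⋆ m ⋆ p ⋆ p ⋆ p ⋆ t(m, p, m) ⋆ t(p, m, m), t(m ⋆ m ⋆ p ⋆ p, m ⋆ m ⋆ p, m ⋆ p)), t(m ⋆ m ⋆ m ⋆ m ⋆ m ⋆ p, p, p)), m, p)

Derivation:
Descend into:  p ⋆ t(t(m ⋆ t(p, p, p) ⋆ m ⋆ t(p, p, p) ⋆ p, t((m ⋆ m) ⋆ m ⋆ p, m ⋆ p ⋆ m, (m ⋆ p) ⋆ m), t(p ⋆ p, p ⋆ p, p ⋆ (m ⋆ p) ⋆ p)), t(p ⋆ m ⋆ m ⋆ (p ⋆ m) ⋆ m ⋆ p, m ⋆ ((p ⋆ t(p, m, m)) ⋆ p) ⋆ (p ⋆ (m ⋆ t(m, p, m))), t(p ⋆ m ⋆ p ⋆ m, m ⋆ (p ⋆ m), m ⋆ p)), t(((m ⋆ m) ⋆ m) ⋆ ((m ⋆ m) ⋆ p), p, p)) ⋆ (m ⋆ m)
Un-nest:  p ⋆ t(t(m ⋆ t(p, p, p) ⋆ m ⋆ t(p, p, p) ⋆ p, t((m ⋆ m) ⋆ m ⋆ p, m ⋆ p ⋆ m, (m ⋆ p) ⋆ m), t(p ⋆ p, p ⋆ p, p ⋆ (m ⋆ p) ⋆ p)), t(p ⋆ m ⋆ m ⋆ (p ⋆ m) ⋆ m ⋆ p, m ⋆ ((p ⋆ t(p, m, m)) ⋆ p) ⋆ (p ⋆ (m ⋆ t(m, p, m))), t(p ⋆ m ⋆ p ⋆ m, m ⋆ (p ⋆ m), m ⋆ p)), t(((m ⋆ m) ⋆ m) ⋆ ((m ⋆ m) ⋆ p), p, p)) ⋆ m ⋆ m
Canonicalize subterm:  t(t(m ⋆ t(p, p, p) ⋆ m ⋆ t(p, p, p) ⋆ p, t((m ⋆ m) ⋆ m ⋆ p, m ⋆ p ⋆ m, (m ⋆ p) ⋆ m), t(p ⋆ p, p ⋆ p, p ⋆ (m ⋆ p) ⋆ p)), t(p ⋆ m ⋆ m ⋆ (p ⋆ m) ⋆ m ⋆ p, m ⋆ ((p ⋆ t(p, m, m)) ⋆ p) ⋆ (p ⋆ (m ⋆ t(m, p, m))), t(p ⋆ m ⋆ p ⋆ m, m ⋆ (p ⋆ m), m ⋆ p)), t(((m ⋆ m) ⋆ m) ⋆ ((m ⋆ m) ⋆ p), p, p))  →  t(t(m ⋆ m ⋆ p ⋆ t(p, p, p) ⋆ t(p, p, p), t(m ⋆ m ⋆ m ⋆ p, m ⋆ m ⋆ p, m ⋆ m ⋆ p), t(p ⋆ p, p ⋆ p, m ⋆ p ⋆ p ⋆ p)), t(m ⋆ m ⋆ m ⋆ m ⋆ p ⋆ p ⋆ p, m ⋆ m ⋆ p ⋆ p ⋆ p ⋆ t(m, p, m) ⋆ t(p, m, m), t(m ⋆ m ⋆ p ⋆ p, m ⋆ m ⋆ p, m ⋆ p)), t(m ⋆ m ⋆ m ⋆ m ⋆ m ⋆ p, p, p))
Sort arguments:  m ⋆ m ⋆ p ⋆ t(t(m ⋆ m ⋆ p ⋆ t(p, p, p) ⋆ t(p, p, p), t(m ⋆ m ⋆ m ⋆ p, m ⋆ m ⋆ p, m ⋆ m ⋆ p), t(p ⋆ p, p ⋆ p, m ⋆ p ⋆ p ⋆ p)), t(m ⋆ m ⋆ m ⋆ m ⋆ p ⋆ p ⋆ p, m ⋆ m ⋆ p ⋆ p ⋆ p ⋆ t(m, p, m) ⋆ t(p, m, m), t(m ⋆ m ⋆ p ⋆ p, m ⋆ m ⋆ p, m ⋆ p)), t(m ⋆ m ⋆ m ⋆ m ⋆ m ⋆ p, p, p))
Put back:  t(m ⋆ m ⋆ p ⋆ t(t(m ⋆ m ⋆ p ⋆ t(p, p, p) ⋆ t(p, p, p), t(m ⋆ m ⋆ m ⋆ p, m ⋆ m ⋆ p, m ⋆ m ⋆ p), t(p ⋆ p, p ⋆ p, m ⋆ p ⋆ p ⋆ p)), t(m ⋆ m ⋆ m ⋆ m ⋆ p ⋆ p ⋆ p, m ⋆ m ⋆ p ⋆ p ⋆ p ⋆ t(m, p, m) ⋆ t(p, m, m), t(m ⋆ m ⋆ p ⋆ p, m ⋆ m ⋆ p, m ⋆ p)), t(m ⋆ m ⋆ m ⋆ m ⋆ m ⋆ p, p, p)), m, p)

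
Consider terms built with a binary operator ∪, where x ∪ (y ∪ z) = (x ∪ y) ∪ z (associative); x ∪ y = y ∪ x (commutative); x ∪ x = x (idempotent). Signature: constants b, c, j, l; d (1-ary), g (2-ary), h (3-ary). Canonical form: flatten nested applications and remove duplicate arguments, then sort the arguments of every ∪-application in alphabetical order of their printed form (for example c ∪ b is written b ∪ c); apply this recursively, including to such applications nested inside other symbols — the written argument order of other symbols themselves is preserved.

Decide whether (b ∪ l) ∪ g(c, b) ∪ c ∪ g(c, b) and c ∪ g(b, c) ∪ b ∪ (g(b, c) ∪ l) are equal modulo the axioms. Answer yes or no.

Answer: no — b ∪ c ∪ g(c, b) ∪ l vs b ∪ c ∪ g(b, c) ∪ l

Derivation:
Left:  (b ∪ l) ∪ g(c, b) ∪ c ∪ g(c, b)
  Merge nested applications:  b ∪ l ∪ g(c, b) ∪ c ∪ g(c, b)
  Idempotence:  drop duplicate g(c, b)
  Order the arguments:  b ∪ c ∪ g(c, b) ∪ l
Right:  c ∪ g(b, c) ∪ b ∪ (g(b, c) ∪ l)
  Flatten:  c ∪ g(b, c) ∪ b ∪ g(b, c) ∪ l
  Deduplicate:  drop duplicate g(b, c)
  Order the arguments:  b ∪ c ∪ g(b, c) ∪ l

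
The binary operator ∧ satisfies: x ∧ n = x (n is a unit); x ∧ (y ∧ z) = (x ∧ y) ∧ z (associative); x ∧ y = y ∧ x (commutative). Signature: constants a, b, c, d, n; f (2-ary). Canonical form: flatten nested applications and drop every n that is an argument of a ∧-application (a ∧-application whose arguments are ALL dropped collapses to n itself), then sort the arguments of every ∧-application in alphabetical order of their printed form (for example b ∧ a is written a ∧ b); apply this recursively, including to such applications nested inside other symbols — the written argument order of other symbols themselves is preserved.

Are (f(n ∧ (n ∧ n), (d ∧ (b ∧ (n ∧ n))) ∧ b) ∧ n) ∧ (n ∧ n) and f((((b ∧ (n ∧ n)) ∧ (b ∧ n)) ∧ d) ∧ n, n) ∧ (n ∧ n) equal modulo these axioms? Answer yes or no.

Answer: no — f(n, b ∧ b ∧ d) vs f(b ∧ b ∧ d, n)

Derivation:
Left:  (f(n ∧ (n ∧ n), (d ∧ (b ∧ (n ∧ n))) ∧ b) ∧ n) ∧ (n ∧ n)
  Un-nest:  f(n ∧ (n ∧ n), (d ∧ (b ∧ (n ∧ n))) ∧ b) ∧ n ∧ n ∧ n
  Simplify inside:  f(n ∧ (n ∧ n), (d ∧ (b ∧ (n ∧ n))) ∧ b)  →  f(n, b ∧ b ∧ d)
  Drop the unit:  drop n (×3)
  Order the arguments:  f(n, b ∧ b ∧ d)
Right:  f((((b ∧ (n ∧ n)) ∧ (b ∧ n)) ∧ d) ∧ n, n) ∧ (n ∧ n)
  Merge nested applications:  f((((b ∧ (n ∧ n)) ∧ (b ∧ n)) ∧ d) ∧ n, n) ∧ n ∧ n
  Simplify inside:  f((((b ∧ (n ∧ n)) ∧ (b ∧ n)) ∧ d) ∧ n, n)  →  f(b ∧ b ∧ d, n)
  Drop the unit:  drop n (×2)
  Order the arguments:  f(b ∧ b ∧ d, n)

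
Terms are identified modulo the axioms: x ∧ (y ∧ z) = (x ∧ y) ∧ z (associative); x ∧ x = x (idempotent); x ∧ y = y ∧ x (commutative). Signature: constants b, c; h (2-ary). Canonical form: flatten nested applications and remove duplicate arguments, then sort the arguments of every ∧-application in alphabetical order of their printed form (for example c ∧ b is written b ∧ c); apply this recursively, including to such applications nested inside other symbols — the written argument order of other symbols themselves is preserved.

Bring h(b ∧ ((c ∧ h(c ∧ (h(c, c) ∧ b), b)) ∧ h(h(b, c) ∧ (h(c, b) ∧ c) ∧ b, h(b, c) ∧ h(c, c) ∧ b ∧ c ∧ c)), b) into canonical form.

Focus inside:  b ∧ ((c ∧ h(c ∧ (h(c, c) ∧ b), b)) ∧ h(h(b, c) ∧ (h(c, b) ∧ c) ∧ b, h(b, c) ∧ h(c, c) ∧ b ∧ c ∧ c))
Merge nested applications:  b ∧ c ∧ h(c ∧ (h(c, c) ∧ b), b) ∧ h(h(b, c) ∧ (h(c, b) ∧ c) ∧ b, h(b, c) ∧ h(c, c) ∧ b ∧ c ∧ c)
Simplify inside:  h(c ∧ (h(c, c) ∧ b), b)  →  h(b ∧ c ∧ h(c, c), b)
Canonicalize subterm:  h(h(b, c) ∧ (h(c, b) ∧ c) ∧ b, h(b, c) ∧ h(c, c) ∧ b ∧ c ∧ c)  →  h(b ∧ c ∧ h(b, c) ∧ h(c, b), b ∧ c ∧ h(b, c) ∧ h(c, c))
Sort:  b ∧ c ∧ h(b ∧ c ∧ h(b, c) ∧ h(c, b), b ∧ c ∧ h(b, c) ∧ h(c, c)) ∧ h(b ∧ c ∧ h(c, c), b)
Rebuild:  h(b ∧ c ∧ h(b ∧ c ∧ h(b, c) ∧ h(c, b), b ∧ c ∧ h(b, c) ∧ h(c, c)) ∧ h(b ∧ c ∧ h(c, c), b), b)

Answer: h(b ∧ c ∧ h(b ∧ c ∧ h(b, c) ∧ h(c, b), b ∧ c ∧ h(b, c) ∧ h(c, c)) ∧ h(b ∧ c ∧ h(c, c), b), b)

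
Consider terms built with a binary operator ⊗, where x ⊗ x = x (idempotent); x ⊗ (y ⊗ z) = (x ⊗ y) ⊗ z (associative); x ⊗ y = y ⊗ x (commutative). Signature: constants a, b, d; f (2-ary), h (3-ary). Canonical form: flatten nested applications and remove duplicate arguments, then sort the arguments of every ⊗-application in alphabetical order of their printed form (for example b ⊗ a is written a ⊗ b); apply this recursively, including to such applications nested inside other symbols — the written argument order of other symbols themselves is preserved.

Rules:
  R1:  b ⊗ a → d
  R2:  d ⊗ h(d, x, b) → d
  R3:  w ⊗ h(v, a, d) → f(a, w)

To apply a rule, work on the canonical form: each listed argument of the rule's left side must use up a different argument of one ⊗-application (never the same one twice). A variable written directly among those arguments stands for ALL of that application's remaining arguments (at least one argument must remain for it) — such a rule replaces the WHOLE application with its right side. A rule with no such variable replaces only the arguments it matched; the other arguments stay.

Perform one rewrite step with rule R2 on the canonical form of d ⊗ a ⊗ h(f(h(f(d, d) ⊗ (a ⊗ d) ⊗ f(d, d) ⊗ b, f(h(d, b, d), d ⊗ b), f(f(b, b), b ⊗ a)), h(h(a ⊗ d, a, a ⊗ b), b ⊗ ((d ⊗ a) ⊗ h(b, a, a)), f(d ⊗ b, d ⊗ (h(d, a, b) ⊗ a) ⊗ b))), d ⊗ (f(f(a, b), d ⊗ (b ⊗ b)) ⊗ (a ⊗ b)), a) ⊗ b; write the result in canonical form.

Canonical form:  a ⊗ b ⊗ d ⊗ h(f(h(a ⊗ b ⊗ d ⊗ f(d, d), f(h(d, b, d), b ⊗ d), f(f(b, b), a ⊗ b)), h(h(a ⊗ d, a, a ⊗ b), a ⊗ b ⊗ d ⊗ h(b, a, a), f(b ⊗ d, a ⊗ b ⊗ d ⊗ h(d, a, b)))), a ⊗ b ⊗ d ⊗ f(f(a, b), b ⊗ d), a)
R2 matches:  uses d, h(d, a, b);  x := a
Giving:  a ⊗ b ⊗ d ⊗ h(f(h(a ⊗ b ⊗ d ⊗ f(d, d), f(h(d, b, d), b ⊗ d), f(f(b, b), a ⊗ b)), h(h(a ⊗ d, a, a ⊗ b), a ⊗ b ⊗ d ⊗ h(b, a, a), f(b ⊗ d, a ⊗ b ⊗ d))), a ⊗ b ⊗ d ⊗ f(f(a, b), b ⊗ d), a)

Answer: a ⊗ b ⊗ d ⊗ h(f(h(a ⊗ b ⊗ d ⊗ f(d, d), f(h(d, b, d), b ⊗ d), f(f(b, b), a ⊗ b)), h(h(a ⊗ d, a, a ⊗ b), a ⊗ b ⊗ d ⊗ h(b, a, a), f(b ⊗ d, a ⊗ b ⊗ d))), a ⊗ b ⊗ d ⊗ f(f(a, b), b ⊗ d), a)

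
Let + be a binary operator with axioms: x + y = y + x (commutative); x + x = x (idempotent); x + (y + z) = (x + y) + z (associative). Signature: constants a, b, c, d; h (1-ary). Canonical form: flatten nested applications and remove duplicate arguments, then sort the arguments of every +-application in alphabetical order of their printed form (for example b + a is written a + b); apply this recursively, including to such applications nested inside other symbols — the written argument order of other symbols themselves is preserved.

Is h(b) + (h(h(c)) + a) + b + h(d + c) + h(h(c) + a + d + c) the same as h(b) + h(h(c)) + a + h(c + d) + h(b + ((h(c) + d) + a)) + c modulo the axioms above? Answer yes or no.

Left:  h(b) + (h(h(c)) + a) + b + h(d + c) + h(h(c) + a + d + c)
  Un-nest:  h(b) + h(h(c)) + a + b + h(d + c) + h(h(c) + a + d + c)
  Inside:  h(d + c)  →  h(c + d)
  Inside:  h(h(c) + a + d + c)  →  h(a + c + d + h(c))
  Sort arguments:  a + b + h(a + c + d + h(c)) + h(b) + h(c + d) + h(h(c))
Right:  h(b) + h(h(c)) + a + h(c + d) + h(b + ((h(c) + d) + a)) + c
  Canonicalize subterm:  h(b + ((h(c) + d) + a))  →  h(a + b + d + h(c))
  Order the arguments:  a + c + h(a + b + d + h(c)) + h(b) + h(c + d) + h(h(c))

Answer: no — a + b + h(a + c + d + h(c)) + h(b) + h(c + d) + h(h(c)) vs a + c + h(a + b + d + h(c)) + h(b) + h(c + d) + h(h(c))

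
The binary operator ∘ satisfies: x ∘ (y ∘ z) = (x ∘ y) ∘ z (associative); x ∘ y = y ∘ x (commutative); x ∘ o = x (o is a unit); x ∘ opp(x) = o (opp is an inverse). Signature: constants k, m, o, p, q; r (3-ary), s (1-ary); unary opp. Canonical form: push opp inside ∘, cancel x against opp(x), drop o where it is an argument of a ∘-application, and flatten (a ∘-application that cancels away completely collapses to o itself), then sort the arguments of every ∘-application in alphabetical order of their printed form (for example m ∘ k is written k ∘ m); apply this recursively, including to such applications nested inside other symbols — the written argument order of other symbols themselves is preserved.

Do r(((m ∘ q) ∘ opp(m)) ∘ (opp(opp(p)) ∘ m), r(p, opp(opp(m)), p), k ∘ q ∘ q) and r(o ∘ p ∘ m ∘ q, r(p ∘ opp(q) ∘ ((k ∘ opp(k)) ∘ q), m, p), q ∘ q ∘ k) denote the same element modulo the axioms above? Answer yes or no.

Answer: yes — both canonical forms are r(m ∘ p ∘ q, r(p, m, p), k ∘ q ∘ q)

Derivation:
Left:  r(((m ∘ q) ∘ opp(m)) ∘ (opp(opp(p)) ∘ m), r(p, opp(opp(m)), p), k ∘ q ∘ q)
  Descend into:  ((m ∘ q) ∘ opp(m)) ∘ (opp(opp(p)) ∘ m)
  Push opp inside:  distribute opp over ∘ and collapse double opp
  Combine occurrences:  m ∘ q ∘ p
  Sort arguments:  m ∘ p ∘ q
  Put back:  r(m ∘ p ∘ q, r(p, m, p), k ∘ q ∘ q)
Right:  r(o ∘ p ∘ m ∘ q, r(p ∘ opp(q) ∘ ((k ∘ opp(k)) ∘ q), m, p), q ∘ q ∘ k)
  Descend into:  p ∘ opp(q) ∘ ((k ∘ opp(k)) ∘ q)
  Inverses cancel:  q cancels; k cancels
  Collect:  p
  Rebuild:  r(m ∘ p ∘ q, r(p, m, p), k ∘ q ∘ q)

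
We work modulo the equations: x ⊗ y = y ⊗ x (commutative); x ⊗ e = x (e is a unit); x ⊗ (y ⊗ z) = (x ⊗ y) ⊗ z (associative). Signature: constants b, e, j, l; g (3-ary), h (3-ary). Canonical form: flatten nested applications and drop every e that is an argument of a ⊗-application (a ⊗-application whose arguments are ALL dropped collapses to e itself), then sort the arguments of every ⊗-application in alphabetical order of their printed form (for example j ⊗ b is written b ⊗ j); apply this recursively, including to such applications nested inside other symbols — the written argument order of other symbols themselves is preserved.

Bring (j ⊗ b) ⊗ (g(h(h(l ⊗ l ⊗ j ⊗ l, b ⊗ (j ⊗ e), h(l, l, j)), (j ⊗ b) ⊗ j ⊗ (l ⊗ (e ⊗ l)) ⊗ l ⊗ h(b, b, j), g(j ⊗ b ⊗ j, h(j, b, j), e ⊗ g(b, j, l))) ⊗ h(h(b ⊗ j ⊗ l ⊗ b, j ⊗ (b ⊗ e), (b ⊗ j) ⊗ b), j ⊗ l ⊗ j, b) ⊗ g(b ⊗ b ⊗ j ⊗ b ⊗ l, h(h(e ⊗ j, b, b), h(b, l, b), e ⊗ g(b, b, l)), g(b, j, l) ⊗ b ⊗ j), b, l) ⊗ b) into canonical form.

Answer: b ⊗ b ⊗ g(g(b ⊗ b ⊗ b ⊗ j ⊗ l, h(h(j, b, b), h(b, l, b), g(b, b, l)), b ⊗ g(b, j, l) ⊗ j) ⊗ h(h(b ⊗ b ⊗ j ⊗ l, b ⊗ j, b ⊗ b ⊗ j), j ⊗ j ⊗ l, b) ⊗ h(h(j ⊗ l ⊗ l ⊗ l, b ⊗ j, h(l, l, j)), b ⊗ h(b, b, j) ⊗ j ⊗ j ⊗ l ⊗ l ⊗ l, g(b ⊗ j ⊗ j, h(j, b, j), g(b, j, l))), b, l) ⊗ j

Derivation:
Flatten:  j ⊗ b ⊗ g(h(h(l ⊗ l ⊗ j ⊗ l, b ⊗ (j ⊗ e), h(l, l, j)), (j ⊗ b) ⊗ j ⊗ (l ⊗ (e ⊗ l)) ⊗ l ⊗ h(b, b, j), g(j ⊗ b ⊗ j, h(j, b, j), e ⊗ g(b, j, l))) ⊗ h(h(b ⊗ j ⊗ l ⊗ b, j ⊗ (b ⊗ e), (b ⊗ j) ⊗ b), j ⊗ l ⊗ j, b) ⊗ g(b ⊗ b ⊗ j ⊗ b ⊗ l, h(h(e ⊗ j, b, b), h(b, l, b), e ⊗ g(b, b, l)), g(b, j, l) ⊗ b ⊗ j), b, l) ⊗ b
Simplify inside:  g(h(h(l ⊗ l ⊗ j ⊗ l, b ⊗ (j ⊗ e), h(l, l, j)), (j ⊗ b) ⊗ j ⊗ (l ⊗ (e ⊗ l)) ⊗ l ⊗ h(b, b, j), g(j ⊗ b ⊗ j, h(j, b, j), e ⊗ g(b, j, l))) ⊗ h(h(b ⊗ j ⊗ l ⊗ b, j ⊗ (b ⊗ e), (b ⊗ j) ⊗ b), j ⊗ l ⊗ j, b) ⊗ g(b ⊗ b ⊗ j ⊗ b ⊗ l, h(h(e ⊗ j, b, b), h(b, l, b), e ⊗ g(b, b, l)), g(b, j, l) ⊗ b ⊗ j), b, l)  →  g(g(b ⊗ b ⊗ b ⊗ j ⊗ l, h(h(j, b, b), h(b, l, b), g(b, b, l)), b ⊗ g(b, j, l) ⊗ j) ⊗ h(h(b ⊗ b ⊗ j ⊗ l, b ⊗ j, b ⊗ b ⊗ j), j ⊗ j ⊗ l, b) ⊗ h(h(j ⊗ l ⊗ l ⊗ l, b ⊗ j, h(l, l, j)), b ⊗ h(b, b, j) ⊗ j ⊗ j ⊗ l ⊗ l ⊗ l, g(b ⊗ j ⊗ j, h(j, b, j), g(b, j, l))), b, l)
Sort arguments:  b ⊗ b ⊗ g(g(b ⊗ b ⊗ b ⊗ j ⊗ l, h(h(j, b, b), h(b, l, b), g(b, b, l)), b ⊗ g(b, j, l) ⊗ j) ⊗ h(h(b ⊗ b ⊗ j ⊗ l, b ⊗ j, b ⊗ b ⊗ j), j ⊗ j ⊗ l, b) ⊗ h(h(j ⊗ l ⊗ l ⊗ l, b ⊗ j, h(l, l, j)), b ⊗ h(b, b, j) ⊗ j ⊗ j ⊗ l ⊗ l ⊗ l, g(b ⊗ j ⊗ j, h(j, b, j), g(b, j, l))), b, l) ⊗ j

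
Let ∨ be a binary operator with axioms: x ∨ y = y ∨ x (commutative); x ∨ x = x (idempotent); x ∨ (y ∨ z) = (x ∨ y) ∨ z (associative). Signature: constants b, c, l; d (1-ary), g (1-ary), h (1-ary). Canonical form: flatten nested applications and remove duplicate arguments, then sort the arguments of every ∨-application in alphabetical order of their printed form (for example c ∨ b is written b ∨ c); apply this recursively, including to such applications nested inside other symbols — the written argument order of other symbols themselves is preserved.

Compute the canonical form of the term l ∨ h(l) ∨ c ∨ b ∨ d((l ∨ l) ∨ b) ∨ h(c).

Answer: b ∨ c ∨ d(b ∨ l) ∨ h(c) ∨ h(l) ∨ l

Derivation:
Inside:  d((l ∨ l) ∨ b)  →  d(b ∨ l)
Order the arguments:  b ∨ c ∨ d(b ∨ l) ∨ h(c) ∨ h(l) ∨ l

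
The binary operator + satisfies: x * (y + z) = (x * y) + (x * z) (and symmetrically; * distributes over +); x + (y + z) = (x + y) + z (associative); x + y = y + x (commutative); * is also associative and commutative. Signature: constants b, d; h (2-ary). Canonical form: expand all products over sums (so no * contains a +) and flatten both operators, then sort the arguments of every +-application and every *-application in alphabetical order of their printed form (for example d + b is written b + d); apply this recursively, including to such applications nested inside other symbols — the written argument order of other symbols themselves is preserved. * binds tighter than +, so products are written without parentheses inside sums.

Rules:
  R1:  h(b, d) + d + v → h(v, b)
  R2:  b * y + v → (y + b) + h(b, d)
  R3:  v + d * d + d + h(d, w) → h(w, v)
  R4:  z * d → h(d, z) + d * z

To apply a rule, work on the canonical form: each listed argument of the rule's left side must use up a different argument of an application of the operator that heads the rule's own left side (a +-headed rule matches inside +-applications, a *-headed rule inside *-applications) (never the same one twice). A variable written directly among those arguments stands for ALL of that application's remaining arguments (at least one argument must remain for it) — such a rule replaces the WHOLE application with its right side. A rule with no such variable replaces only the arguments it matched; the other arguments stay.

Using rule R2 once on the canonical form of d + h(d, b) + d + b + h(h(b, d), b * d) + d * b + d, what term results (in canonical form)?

Canonical form:  b + b * d + d + d + d + h(d, b) + h(h(b, d), b * d)
Apply R2:  consuming b * d;  v := b + d + d + d + h(d, b) + h(h(b, d), b * d), y := d
The extension variable absorbs all remaining arguments, so the whole application is rewritten.
New term:  b + d + h(b, d)

Answer: b + d + h(b, d)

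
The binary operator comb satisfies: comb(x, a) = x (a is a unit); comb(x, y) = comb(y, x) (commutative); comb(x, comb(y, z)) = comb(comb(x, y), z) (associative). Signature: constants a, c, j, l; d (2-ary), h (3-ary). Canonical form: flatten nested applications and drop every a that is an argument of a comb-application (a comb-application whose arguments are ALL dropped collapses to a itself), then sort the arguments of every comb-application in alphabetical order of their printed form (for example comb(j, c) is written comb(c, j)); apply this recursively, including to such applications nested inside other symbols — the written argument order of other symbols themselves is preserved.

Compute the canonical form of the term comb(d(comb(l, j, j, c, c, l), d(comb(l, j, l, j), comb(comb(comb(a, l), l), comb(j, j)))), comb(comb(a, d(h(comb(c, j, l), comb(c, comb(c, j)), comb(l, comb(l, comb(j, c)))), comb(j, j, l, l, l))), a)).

Answer: comb(d(comb(c, c, j, j, l, l), d(comb(j, j, l, l), comb(j, j, l, l))), d(h(comb(c, j, l), comb(c, c, j), comb(c, j, l, l)), comb(j, j, l, l, l)))

Derivation:
Un-nest:  comb(d(comb(l, j, j, c, c, l), d(comb(l, j, l, j), comb(comb(comb(a, l), l), comb(j, j)))), a, d(h(comb(c, j, l), comb(c, comb(c, j)), comb(l, comb(l, comb(j, c)))), comb(j, j, l, l, l)), a)
Simplify inside:  d(comb(l, j, j, c, c, l), d(comb(l, j, l, j), comb(comb(comb(a, l), l), comb(j, j))))  →  d(comb(c, c, j, j, l, l), d(comb(j, j, l, l), comb(j, j, l, l)))
Inside:  d(h(comb(c, j, l), comb(c, comb(c, j)), comb(l, comb(l, comb(j, c)))), comb(j, j, l, l, l))  →  d(h(comb(c, j, l), comb(c, c, j), comb(c, j, l, l)), comb(j, j, l, l, l))
Drop the unit:  drop a (×2)
Sort:  comb(d(comb(c, c, j, j, l, l), d(comb(j, j, l, l), comb(j, j, l, l))), d(h(comb(c, j, l), comb(c, c, j), comb(c, j, l, l)), comb(j, j, l, l, l)))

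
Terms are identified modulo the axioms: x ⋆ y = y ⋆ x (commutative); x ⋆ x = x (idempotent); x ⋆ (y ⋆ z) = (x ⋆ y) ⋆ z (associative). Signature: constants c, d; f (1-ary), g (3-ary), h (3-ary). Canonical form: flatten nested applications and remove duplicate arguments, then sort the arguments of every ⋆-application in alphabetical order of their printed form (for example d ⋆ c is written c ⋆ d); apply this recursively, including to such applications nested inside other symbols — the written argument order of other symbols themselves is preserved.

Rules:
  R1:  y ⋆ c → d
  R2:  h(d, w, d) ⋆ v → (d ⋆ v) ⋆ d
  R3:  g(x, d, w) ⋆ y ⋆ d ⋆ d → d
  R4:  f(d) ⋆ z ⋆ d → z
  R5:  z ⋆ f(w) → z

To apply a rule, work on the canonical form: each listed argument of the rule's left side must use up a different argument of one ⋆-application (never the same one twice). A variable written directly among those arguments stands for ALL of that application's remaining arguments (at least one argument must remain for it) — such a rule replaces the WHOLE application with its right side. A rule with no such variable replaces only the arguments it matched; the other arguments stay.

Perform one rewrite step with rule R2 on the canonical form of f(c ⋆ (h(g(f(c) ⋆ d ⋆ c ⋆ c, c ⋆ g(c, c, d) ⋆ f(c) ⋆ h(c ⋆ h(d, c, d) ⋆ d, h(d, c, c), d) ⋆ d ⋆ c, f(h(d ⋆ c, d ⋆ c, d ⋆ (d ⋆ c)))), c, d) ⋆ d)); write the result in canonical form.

Answer: f(c ⋆ d ⋆ h(g(c ⋆ d ⋆ f(c), c ⋆ d ⋆ f(c) ⋆ g(c, c, d) ⋆ h(c ⋆ d, h(d, c, c), d), f(h(c ⋆ d, c ⋆ d, c ⋆ d))), c, d))

Derivation:
Canonical form:  f(c ⋆ d ⋆ h(g(c ⋆ d ⋆ f(c), c ⋆ d ⋆ f(c) ⋆ g(c, c, d) ⋆ h(c ⋆ d ⋆ h(d, c, d), h(d, c, c), d), f(h(c ⋆ d, c ⋆ d, c ⋆ d))), c, d))
Apply R2:  consuming h(d, c, d);  v := c ⋆ d, w := c
The extension variable absorbs all remaining arguments, so the whole application is rewritten.
Result:  f(c ⋆ d ⋆ h(g(c ⋆ d ⋆ f(c), c ⋆ d ⋆ f(c) ⋆ g(c, c, d) ⋆ h(c ⋆ d, h(d, c, c), d), f(h(c ⋆ d, c ⋆ d, c ⋆ d))), c, d))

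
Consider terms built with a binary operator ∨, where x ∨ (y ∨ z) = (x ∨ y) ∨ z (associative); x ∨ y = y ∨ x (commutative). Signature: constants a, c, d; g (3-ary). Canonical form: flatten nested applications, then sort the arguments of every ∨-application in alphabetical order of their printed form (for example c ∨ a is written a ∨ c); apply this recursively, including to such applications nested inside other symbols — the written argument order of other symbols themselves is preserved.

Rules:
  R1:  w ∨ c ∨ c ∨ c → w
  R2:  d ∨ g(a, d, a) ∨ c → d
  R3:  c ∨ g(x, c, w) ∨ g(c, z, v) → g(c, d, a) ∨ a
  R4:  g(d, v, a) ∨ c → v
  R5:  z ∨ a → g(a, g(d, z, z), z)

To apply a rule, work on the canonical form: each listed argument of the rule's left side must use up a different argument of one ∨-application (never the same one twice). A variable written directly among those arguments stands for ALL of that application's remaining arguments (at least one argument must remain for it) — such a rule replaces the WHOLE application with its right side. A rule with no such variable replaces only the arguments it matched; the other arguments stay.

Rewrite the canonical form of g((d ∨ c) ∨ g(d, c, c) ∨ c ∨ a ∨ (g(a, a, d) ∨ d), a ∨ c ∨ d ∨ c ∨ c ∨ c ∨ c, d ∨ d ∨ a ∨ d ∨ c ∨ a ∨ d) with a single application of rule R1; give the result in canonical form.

Canonical form:  g(a ∨ c ∨ c ∨ d ∨ d ∨ g(a, a, d) ∨ g(d, c, c), a ∨ c ∨ c ∨ c ∨ c ∨ c ∨ d, a ∨ a ∨ c ∨ d ∨ d ∨ d ∨ d)
R1 matches:  uses c, c, c;  w := a ∨ c ∨ c ∨ d
The extension variable absorbs all remaining arguments, so the whole application is rewritten.
New term:  g(a ∨ c ∨ c ∨ d ∨ d ∨ g(a, a, d) ∨ g(d, c, c), a ∨ c ∨ c ∨ d, a ∨ a ∨ c ∨ d ∨ d ∨ d ∨ d)

Answer: g(a ∨ c ∨ c ∨ d ∨ d ∨ g(a, a, d) ∨ g(d, c, c), a ∨ c ∨ c ∨ d, a ∨ a ∨ c ∨ d ∨ d ∨ d ∨ d)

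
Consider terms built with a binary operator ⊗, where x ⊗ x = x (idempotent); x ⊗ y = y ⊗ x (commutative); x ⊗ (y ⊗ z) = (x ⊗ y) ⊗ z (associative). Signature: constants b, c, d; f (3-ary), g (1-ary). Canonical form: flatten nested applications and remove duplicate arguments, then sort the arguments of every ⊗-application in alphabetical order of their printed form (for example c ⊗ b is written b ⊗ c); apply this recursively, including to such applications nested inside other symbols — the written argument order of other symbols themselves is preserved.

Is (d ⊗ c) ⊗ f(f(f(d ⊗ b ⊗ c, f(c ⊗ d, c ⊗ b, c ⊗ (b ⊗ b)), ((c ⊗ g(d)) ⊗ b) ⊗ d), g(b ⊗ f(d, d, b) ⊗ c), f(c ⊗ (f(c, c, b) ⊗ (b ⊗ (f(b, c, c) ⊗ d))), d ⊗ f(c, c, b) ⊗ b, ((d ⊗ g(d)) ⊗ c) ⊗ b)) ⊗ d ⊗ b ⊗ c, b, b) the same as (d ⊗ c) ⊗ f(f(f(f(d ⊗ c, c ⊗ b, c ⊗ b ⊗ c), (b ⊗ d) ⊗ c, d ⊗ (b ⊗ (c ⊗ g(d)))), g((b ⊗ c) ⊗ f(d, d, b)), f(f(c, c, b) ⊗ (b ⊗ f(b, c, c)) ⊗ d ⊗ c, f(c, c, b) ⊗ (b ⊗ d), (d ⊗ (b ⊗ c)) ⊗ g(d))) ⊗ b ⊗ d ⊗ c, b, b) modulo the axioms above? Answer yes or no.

Answer: no — c ⊗ d ⊗ f(b ⊗ c ⊗ d ⊗ f(f(b ⊗ c ⊗ d, f(c ⊗ d, b ⊗ c, b ⊗ c), b ⊗ c ⊗ d ⊗ g(d)), g(b ⊗ c ⊗ f(d, d, b)), f(b ⊗ c ⊗ d ⊗ f(b, c, c) ⊗ f(c, c, b), b ⊗ d ⊗ f(c, c, b), b ⊗ c ⊗ d ⊗ g(d))), b, b) vs c ⊗ d ⊗ f(b ⊗ c ⊗ d ⊗ f(f(f(c ⊗ d, b ⊗ c, b ⊗ c), b ⊗ c ⊗ d, b ⊗ c ⊗ d ⊗ g(d)), g(b ⊗ c ⊗ f(d, d, b)), f(b ⊗ c ⊗ d ⊗ f(b, c, c) ⊗ f(c, c, b), b ⊗ d ⊗ f(c, c, b), b ⊗ c ⊗ d ⊗ g(d))), b, b)

Derivation:
Left:  (d ⊗ c) ⊗ f(f(f(d ⊗ b ⊗ c, f(c ⊗ d, c ⊗ b, c ⊗ (b ⊗ b)), ((c ⊗ g(d)) ⊗ b) ⊗ d), g(b ⊗ f(d, d, b) ⊗ c), f(c ⊗ (f(c, c, b) ⊗ (b ⊗ (f(b, c, c) ⊗ d))), d ⊗ f(c, c, b) ⊗ b, ((d ⊗ g(d)) ⊗ c) ⊗ b)) ⊗ d ⊗ b ⊗ c, b, b)
  Merge nested applications:  d ⊗ c ⊗ f(f(f(d ⊗ b ⊗ c, f(c ⊗ d, c ⊗ b, c ⊗ (b ⊗ b)), ((c ⊗ g(d)) ⊗ b) ⊗ d), g(b ⊗ f(d, d, b) ⊗ c), f(c ⊗ (f(c, c, b) ⊗ (b ⊗ (f(b, c, c) ⊗ d))), d ⊗ f(c, c, b) ⊗ b, ((d ⊗ g(d)) ⊗ c) ⊗ b)) ⊗ d ⊗ b ⊗ c, b, b)
  Simplify inside:  f(f(f(d ⊗ b ⊗ c, f(c ⊗ d, c ⊗ b, c ⊗ (b ⊗ b)), ((c ⊗ g(d)) ⊗ b) ⊗ d), g(b ⊗ f(d, d, b) ⊗ c), f(c ⊗ (f(c, c, b) ⊗ (b ⊗ (f(b, c, c) ⊗ d))), d ⊗ f(c, c, b) ⊗ b, ((d ⊗ g(d)) ⊗ c) ⊗ b)) ⊗ d ⊗ b ⊗ c, b, b)  →  f(b ⊗ c ⊗ d ⊗ f(f(b ⊗ c ⊗ d, f(c ⊗ d, b ⊗ c, b ⊗ c), b ⊗ c ⊗ d ⊗ g(d)), g(b ⊗ c ⊗ f(d, d, b)), f(b ⊗ c ⊗ d ⊗ f(b, c, c) ⊗ f(c, c, b), b ⊗ d ⊗ f(c, c, b), b ⊗ c ⊗ d ⊗ g(d))), b, b)
  Sort:  c ⊗ d ⊗ f(b ⊗ c ⊗ d ⊗ f(f(b ⊗ c ⊗ d, f(c ⊗ d, b ⊗ c, b ⊗ c), b ⊗ c ⊗ d ⊗ g(d)), g(b ⊗ c ⊗ f(d, d, b)), f(b ⊗ c ⊗ d ⊗ f(b, c, c) ⊗ f(c, c, b), b ⊗ d ⊗ f(c, c, b), b ⊗ c ⊗ d ⊗ g(d))), b, b)
Right:  (d ⊗ c) ⊗ f(f(f(f(d ⊗ c, c ⊗ b, c ⊗ b ⊗ c), (b ⊗ d) ⊗ c, d ⊗ (b ⊗ (c ⊗ g(d)))), g((b ⊗ c) ⊗ f(d, d, b)), f(f(c, c, b) ⊗ (b ⊗ f(b, c, c)) ⊗ d ⊗ c, f(c, c, b) ⊗ (b ⊗ d), (d ⊗ (b ⊗ c)) ⊗ g(d))) ⊗ b ⊗ d ⊗ c, b, b)
  Merge nested applications:  d ⊗ c ⊗ f(f(f(f(d ⊗ c, c ⊗ b, c ⊗ b ⊗ c), (b ⊗ d) ⊗ c, d ⊗ (b ⊗ (c ⊗ g(d)))), g((b ⊗ c) ⊗ f(d, d, b)), f(f(c, c, b) ⊗ (b ⊗ f(b, c, c)) ⊗ d ⊗ c, f(c, c, b) ⊗ (b ⊗ d), (d ⊗ (b ⊗ c)) ⊗ g(d))) ⊗ b ⊗ d ⊗ c, b, b)
  Simplify inside:  f(f(f(f(d ⊗ c, c ⊗ b, c ⊗ b ⊗ c), (b ⊗ d) ⊗ c, d ⊗ (b ⊗ (c ⊗ g(d)))), g((b ⊗ c) ⊗ f(d, d, b)), f(f(c, c, b) ⊗ (b ⊗ f(b, c, c)) ⊗ d ⊗ c, f(c, c, b) ⊗ (b ⊗ d), (d ⊗ (b ⊗ c)) ⊗ g(d))) ⊗ b ⊗ d ⊗ c, b, b)  →  f(b ⊗ c ⊗ d ⊗ f(f(f(c ⊗ d, b ⊗ c, b ⊗ c), b ⊗ c ⊗ d, b ⊗ c ⊗ d ⊗ g(d)), g(b ⊗ c ⊗ f(d, d, b)), f(b ⊗ c ⊗ d ⊗ f(b, c, c) ⊗ f(c, c, b), b ⊗ d ⊗ f(c, c, b), b ⊗ c ⊗ d ⊗ g(d))), b, b)
  Sort:  c ⊗ d ⊗ f(b ⊗ c ⊗ d ⊗ f(f(f(c ⊗ d, b ⊗ c, b ⊗ c), b ⊗ c ⊗ d, b ⊗ c ⊗ d ⊗ g(d)), g(b ⊗ c ⊗ f(d, d, b)), f(b ⊗ c ⊗ d ⊗ f(b, c, c) ⊗ f(c, c, b), b ⊗ d ⊗ f(c, c, b), b ⊗ c ⊗ d ⊗ g(d))), b, b)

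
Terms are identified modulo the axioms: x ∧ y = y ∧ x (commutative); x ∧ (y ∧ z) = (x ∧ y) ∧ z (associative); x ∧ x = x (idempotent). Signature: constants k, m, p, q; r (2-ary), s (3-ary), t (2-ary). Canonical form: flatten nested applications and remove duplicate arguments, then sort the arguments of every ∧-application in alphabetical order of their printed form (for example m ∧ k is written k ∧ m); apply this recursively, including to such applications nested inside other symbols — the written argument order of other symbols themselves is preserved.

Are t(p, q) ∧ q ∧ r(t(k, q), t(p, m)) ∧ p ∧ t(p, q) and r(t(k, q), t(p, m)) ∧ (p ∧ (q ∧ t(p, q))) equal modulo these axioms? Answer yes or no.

Answer: yes — both canonical forms are p ∧ q ∧ r(t(k, q), t(p, m)) ∧ t(p, q)

Derivation:
Left:  t(p, q) ∧ q ∧ r(t(k, q), t(p, m)) ∧ p ∧ t(p, q)
  Deduplicate:  drop duplicate t(p, q)
  Sort:  p ∧ q ∧ r(t(k, q), t(p, m)) ∧ t(p, q)
Right:  r(t(k, q), t(p, m)) ∧ (p ∧ (q ∧ t(p, q)))
  Flatten:  r(t(k, q), t(p, m)) ∧ p ∧ q ∧ t(p, q)
  Sort arguments:  p ∧ q ∧ r(t(k, q), t(p, m)) ∧ t(p, q)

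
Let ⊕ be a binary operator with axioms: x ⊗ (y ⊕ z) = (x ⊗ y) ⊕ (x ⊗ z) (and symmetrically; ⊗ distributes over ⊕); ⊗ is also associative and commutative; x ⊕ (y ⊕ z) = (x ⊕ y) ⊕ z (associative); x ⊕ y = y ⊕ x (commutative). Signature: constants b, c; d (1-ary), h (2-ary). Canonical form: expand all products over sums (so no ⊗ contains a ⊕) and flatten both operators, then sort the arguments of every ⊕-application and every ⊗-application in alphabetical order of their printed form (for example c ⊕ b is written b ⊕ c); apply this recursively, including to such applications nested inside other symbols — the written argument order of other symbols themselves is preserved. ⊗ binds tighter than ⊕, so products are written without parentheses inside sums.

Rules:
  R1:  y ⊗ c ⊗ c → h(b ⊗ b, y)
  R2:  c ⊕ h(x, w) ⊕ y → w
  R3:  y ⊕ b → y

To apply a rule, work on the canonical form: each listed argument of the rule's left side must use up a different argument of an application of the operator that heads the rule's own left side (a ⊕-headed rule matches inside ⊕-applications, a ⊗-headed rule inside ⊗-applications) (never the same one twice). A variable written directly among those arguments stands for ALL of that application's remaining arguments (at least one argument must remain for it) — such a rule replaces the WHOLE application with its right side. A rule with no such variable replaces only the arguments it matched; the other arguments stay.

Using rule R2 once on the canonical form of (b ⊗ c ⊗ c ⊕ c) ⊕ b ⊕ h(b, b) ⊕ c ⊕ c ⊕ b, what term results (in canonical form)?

Answer: b

Derivation:
Canonical form:  b ⊕ b ⊕ b ⊗ c ⊗ c ⊕ c ⊕ c ⊕ c ⊕ h(b, b)
Match R2:  consume c, h(b, b);  w := b, x := b, y := b ⊕ b ⊕ b ⊗ c ⊗ c ⊕ c ⊕ c
The variable takes the whole remainder — replace the entire application.
Result:  b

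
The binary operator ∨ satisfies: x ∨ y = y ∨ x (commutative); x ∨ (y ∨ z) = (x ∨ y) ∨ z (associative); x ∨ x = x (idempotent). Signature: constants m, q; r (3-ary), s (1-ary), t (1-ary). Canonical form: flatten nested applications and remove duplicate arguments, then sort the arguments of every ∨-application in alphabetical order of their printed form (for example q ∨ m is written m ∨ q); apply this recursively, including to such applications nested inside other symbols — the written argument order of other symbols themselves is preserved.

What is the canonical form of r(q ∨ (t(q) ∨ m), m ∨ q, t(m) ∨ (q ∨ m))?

Work inside:  t(m) ∨ (q ∨ m)
Merge nested applications:  t(m) ∨ q ∨ m
Sort arguments:  m ∨ q ∨ t(m)
Reassemble:  r(m ∨ q ∨ t(q), m ∨ q, m ∨ q ∨ t(m))

Answer: r(m ∨ q ∨ t(q), m ∨ q, m ∨ q ∨ t(m))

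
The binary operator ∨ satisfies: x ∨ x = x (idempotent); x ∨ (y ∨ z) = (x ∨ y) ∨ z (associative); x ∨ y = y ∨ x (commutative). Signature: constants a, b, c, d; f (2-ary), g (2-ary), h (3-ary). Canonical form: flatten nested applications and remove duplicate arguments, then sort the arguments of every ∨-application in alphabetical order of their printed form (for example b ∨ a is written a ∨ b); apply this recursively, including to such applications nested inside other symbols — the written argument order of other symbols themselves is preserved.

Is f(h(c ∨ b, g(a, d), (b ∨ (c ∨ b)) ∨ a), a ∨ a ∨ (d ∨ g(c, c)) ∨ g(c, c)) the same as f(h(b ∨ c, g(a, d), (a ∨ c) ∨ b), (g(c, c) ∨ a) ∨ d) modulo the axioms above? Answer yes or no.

Left:  f(h(c ∨ b, g(a, d), (b ∨ (c ∨ b)) ∨ a), a ∨ a ∨ (d ∨ g(c, c)) ∨ g(c, c))
  Work inside:  a ∨ a ∨ (d ∨ g(c, c)) ∨ g(c, c)
  Un-nest:  a ∨ a ∨ d ∨ g(c, c) ∨ g(c, c)
  Idempotence:  drop duplicate a, g(c, c)
  Order the arguments:  a ∨ d ∨ g(c, c)
  Put back:  f(h(b ∨ c, g(a, d), a ∨ b ∨ c), a ∨ d ∨ g(c, c))
Right:  f(h(b ∨ c, g(a, d), (a ∨ c) ∨ b), (g(c, c) ∨ a) ∨ d)
  Focus inside:  (g(c, c) ∨ a) ∨ d
  Flatten:  g(c, c) ∨ a ∨ d
  Sort arguments:  a ∨ d ∨ g(c, c)
  Rebuild:  f(h(b ∨ c, g(a, d), a ∨ b ∨ c), a ∨ d ∨ g(c, c))

Answer: yes — both canonical forms are f(h(b ∨ c, g(a, d), a ∨ b ∨ c), a ∨ d ∨ g(c, c))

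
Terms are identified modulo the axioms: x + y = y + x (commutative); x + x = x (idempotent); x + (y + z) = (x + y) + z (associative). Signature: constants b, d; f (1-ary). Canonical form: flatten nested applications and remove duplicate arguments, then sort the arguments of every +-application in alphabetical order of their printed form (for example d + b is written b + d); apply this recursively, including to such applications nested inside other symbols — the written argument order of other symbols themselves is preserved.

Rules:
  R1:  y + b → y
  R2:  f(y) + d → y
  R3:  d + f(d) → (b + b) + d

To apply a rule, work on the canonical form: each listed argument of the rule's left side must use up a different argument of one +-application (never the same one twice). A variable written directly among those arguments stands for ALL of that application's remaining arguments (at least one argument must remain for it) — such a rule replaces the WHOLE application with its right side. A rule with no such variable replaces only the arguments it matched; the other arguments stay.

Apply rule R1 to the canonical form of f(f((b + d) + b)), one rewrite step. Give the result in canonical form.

Answer: f(f(d))

Derivation:
Canonical form:  f(f(b + d))
R1 matches:  uses b;  y := d
The variable takes the whole remainder — replace the entire application.
Giving:  f(f(d))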